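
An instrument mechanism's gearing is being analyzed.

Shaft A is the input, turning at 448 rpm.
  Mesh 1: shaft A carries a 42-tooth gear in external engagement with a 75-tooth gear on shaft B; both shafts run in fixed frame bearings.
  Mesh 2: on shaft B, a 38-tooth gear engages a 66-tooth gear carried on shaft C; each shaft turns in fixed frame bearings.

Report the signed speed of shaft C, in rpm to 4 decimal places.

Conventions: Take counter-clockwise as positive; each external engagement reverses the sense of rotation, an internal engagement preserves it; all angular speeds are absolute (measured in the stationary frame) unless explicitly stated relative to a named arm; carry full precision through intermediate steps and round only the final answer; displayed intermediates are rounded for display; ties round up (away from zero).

+144.4461 rpm

recognized (3 fixed axles, 2 meshes): fixed-axis compound train
mesh 1 [42T→75T]: ω = 448.0000×42/75 = 250.8800 rpm, sense flips to −
mesh 2 [38T→66T]: ω = 250.8800×38/66 = 144.4461 rpm, sense flips to +
signed output speed = +144.4461 rpm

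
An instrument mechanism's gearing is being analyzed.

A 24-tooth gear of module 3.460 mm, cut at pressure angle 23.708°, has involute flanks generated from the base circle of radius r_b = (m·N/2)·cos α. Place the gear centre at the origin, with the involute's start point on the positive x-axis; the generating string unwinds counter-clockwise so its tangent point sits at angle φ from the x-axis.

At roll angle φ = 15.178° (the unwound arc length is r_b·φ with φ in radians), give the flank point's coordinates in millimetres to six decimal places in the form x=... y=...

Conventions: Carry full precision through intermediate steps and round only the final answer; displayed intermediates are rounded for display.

topology: single-mesh involute geometry — m = 3.460, N = 24
pitch radius r_p = m·N/2 = 3.460·24/2 = 41.520000
base radius r_b = r_p·cos α = 41.520000·cos 23.708° = 38.015980
roll angle φ = 15.178° = 0.26490607 rad
x = r_b·(cos φ + φ·sin φ) = 39.326560
y = r_b·(sin φ − φ·cos φ) = 0.233921

x=39.326560 y=0.233921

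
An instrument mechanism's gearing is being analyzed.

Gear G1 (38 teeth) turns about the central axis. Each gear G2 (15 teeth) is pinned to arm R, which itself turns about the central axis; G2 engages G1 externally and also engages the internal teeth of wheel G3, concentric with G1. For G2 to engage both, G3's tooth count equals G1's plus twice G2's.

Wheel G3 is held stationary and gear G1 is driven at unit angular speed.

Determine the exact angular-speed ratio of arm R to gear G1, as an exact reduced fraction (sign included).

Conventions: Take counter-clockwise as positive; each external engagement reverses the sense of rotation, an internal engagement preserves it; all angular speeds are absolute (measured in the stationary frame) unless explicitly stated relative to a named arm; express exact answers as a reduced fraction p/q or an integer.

planetary set (38T centre, 15T on arm, 68T internal) — Willis relation
ring teeth: 38 + 2·15 = 68
38(ω_sun−ω_arm) = −68(ω_ring−ω_arm),  ω_ring = 0, ω_sun = 1
38(1−ω_arm) = −68(0−ω_arm)  ⇒  106·ω_arm = 38  ⇒  ω_arm = 19/53
ω_out/ω_in = 19/53

19/53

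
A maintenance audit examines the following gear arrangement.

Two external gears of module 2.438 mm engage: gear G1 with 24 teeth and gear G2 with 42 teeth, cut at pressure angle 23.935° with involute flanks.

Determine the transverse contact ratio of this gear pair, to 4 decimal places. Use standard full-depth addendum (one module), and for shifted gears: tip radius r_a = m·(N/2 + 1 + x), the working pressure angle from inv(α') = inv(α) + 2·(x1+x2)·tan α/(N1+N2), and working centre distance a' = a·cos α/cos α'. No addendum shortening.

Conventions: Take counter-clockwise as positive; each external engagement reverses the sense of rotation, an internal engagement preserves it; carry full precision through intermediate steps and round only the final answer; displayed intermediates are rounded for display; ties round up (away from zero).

single-mesh involute tooth geometry (24T engaging 42T at module 2.438)
base radii: r_b1 = 26.740168, r_b2 = 46.795294
tip radii: r_a1 = 31.694000, r_a2 = 53.636000
no profile shift: α' = α, a' = a
action lengths: √(r_a1²−r_b1²) = 17.013907, √(r_a2²−r_b2²) = 26.211084
base pitch p_b = π·m·cos α = 7.000560
CR = (17.013907 + 26.211084 − 80.454000·sin 23.93500°)/7.000560 = 1.511994
contact ratio ≈ 1.5120

1.5120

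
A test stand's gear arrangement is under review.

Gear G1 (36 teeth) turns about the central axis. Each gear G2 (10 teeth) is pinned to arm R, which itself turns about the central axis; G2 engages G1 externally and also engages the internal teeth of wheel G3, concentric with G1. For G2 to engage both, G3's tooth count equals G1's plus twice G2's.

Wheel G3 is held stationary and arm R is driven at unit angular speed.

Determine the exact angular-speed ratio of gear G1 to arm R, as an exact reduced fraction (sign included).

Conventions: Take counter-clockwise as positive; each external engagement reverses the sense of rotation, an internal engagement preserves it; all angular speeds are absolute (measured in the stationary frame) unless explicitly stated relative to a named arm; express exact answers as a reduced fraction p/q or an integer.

23/9

planetary set (36T centre, 10T on arm, 56T internal) — Willis relation
ring teeth: 36 + 2·10 = 56
36(ω_sun−ω_arm) = −56(ω_ring−ω_arm),  ω_ring = 0, ω_arm = 1
ω_sun = 1 − (56/36)(0−1) = 23/9
ω_out/ω_in = 23/9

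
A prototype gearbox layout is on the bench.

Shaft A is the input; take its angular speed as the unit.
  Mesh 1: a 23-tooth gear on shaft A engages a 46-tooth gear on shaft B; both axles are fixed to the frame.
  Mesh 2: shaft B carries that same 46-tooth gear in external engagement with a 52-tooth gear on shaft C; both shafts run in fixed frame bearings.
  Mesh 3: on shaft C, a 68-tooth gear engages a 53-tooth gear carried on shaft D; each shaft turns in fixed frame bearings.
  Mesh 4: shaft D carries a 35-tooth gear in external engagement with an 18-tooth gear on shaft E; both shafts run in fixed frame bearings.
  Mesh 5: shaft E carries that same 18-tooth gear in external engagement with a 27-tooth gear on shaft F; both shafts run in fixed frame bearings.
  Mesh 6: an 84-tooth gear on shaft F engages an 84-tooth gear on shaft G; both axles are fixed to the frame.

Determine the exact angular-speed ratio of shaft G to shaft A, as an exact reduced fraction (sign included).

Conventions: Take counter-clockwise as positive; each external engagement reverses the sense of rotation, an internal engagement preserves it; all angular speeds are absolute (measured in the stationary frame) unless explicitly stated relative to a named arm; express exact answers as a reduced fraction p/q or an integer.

13685/18603

class = fixed-axis compound train [6 meshes; 6 ratios multiply, 6 sense flips]
mesh 1 [23T→46T]: running ratio 1/2, sense −
mesh 2 [46T→52T]: running ratio 23/52, sense +
mesh 3 [68T→53T]: running ratio 391/689, sense −
mesh 4 [35T→18T]: running ratio 13685/12402, sense +
mesh 5 [18T→27T]: running ratio 13685/18603, sense −
mesh 6 [84T→84T]: running ratio 13685/18603, sense +
ω_out/ω_in = 13685/18603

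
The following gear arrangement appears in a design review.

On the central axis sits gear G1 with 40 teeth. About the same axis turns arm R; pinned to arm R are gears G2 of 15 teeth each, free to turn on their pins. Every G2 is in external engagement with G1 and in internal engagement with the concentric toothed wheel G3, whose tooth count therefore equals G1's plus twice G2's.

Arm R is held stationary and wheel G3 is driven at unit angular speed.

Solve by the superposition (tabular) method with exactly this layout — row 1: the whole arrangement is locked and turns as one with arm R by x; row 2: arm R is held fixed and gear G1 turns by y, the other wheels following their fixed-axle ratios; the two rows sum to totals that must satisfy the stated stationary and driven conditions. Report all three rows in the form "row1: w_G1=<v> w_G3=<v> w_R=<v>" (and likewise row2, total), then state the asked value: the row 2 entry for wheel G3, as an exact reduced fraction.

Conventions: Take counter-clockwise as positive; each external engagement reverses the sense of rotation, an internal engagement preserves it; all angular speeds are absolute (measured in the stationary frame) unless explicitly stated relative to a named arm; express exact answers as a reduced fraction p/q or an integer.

planetary set (40T centre, 15T on arm, 70T internal) — Willis relation
row 1: whole set turns with the arm by x
row 2 — arm fixed, fixed-axis ratios: sun y, ring −(40/70)·y, arm 0
boundary: total ω_arm = x = 0 and total ω_ring = x − (40/70)·y = 1  ⇒  y = -7/4, x = 0
row 2 ring = −(40/70)·(-7/4) = 1
totals (row 1 + row 2): sun 0 + (-7/4) = -7/4, ring 0 + 1 = 1, arm 0 + 0 = 0
asked cell (row2, ring) = 1

row1: w_G1=0 w_G3=0 w_R=0
row2: w_G1=-7/4 w_G3=1 w_R=0
total: w_G1=-7/4 w_G3=1 w_R=0
asked value: 1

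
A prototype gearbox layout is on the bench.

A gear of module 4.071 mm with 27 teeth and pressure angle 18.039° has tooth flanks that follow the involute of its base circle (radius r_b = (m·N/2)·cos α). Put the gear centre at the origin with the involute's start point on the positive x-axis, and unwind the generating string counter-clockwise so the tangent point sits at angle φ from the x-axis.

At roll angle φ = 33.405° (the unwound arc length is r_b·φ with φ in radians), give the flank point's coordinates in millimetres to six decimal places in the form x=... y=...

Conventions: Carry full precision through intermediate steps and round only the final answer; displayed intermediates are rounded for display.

topology: single-mesh involute geometry — m = 4.071, N = 27
pitch radius r_p = m·N/2 = 4.071·27/2 = 54.958500
base radius r_b = r_p·cos α = 54.958500·cos 18.039° = 52.257067
roll angle φ = 33.405° = 0.58302724 rad
x = r_b·(cos φ + φ·sin φ) = 60.398068
y = r_b·(sin φ − φ·cos φ) = 3.336225

x=60.398068 y=3.336225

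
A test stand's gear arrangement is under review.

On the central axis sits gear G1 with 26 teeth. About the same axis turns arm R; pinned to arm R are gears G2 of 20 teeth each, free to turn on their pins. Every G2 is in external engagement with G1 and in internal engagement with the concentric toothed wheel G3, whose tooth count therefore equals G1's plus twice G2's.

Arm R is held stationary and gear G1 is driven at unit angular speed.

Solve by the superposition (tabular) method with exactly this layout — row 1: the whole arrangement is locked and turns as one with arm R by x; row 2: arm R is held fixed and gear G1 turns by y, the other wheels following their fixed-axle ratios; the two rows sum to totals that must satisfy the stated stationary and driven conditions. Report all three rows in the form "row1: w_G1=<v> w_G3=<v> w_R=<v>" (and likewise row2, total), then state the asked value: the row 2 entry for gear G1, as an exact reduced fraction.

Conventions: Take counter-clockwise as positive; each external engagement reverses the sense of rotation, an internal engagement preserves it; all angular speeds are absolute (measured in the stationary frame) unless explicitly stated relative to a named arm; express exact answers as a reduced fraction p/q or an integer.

row1: w_G1=0 w_G3=0 w_R=0
row2: w_G1=1 w_G3=-13/33 w_R=0
total: w_G1=1 w_G3=-13/33 w_R=0
asked value: 1

class = planetary set [G3 = 26+2·20 = 66; Willis about the carrier]
row 1 — lock + rotate with arm: ω_sun = ω_ring = ω_arm = x
row 2 (arm held, sun turns y): ω_ring = −(26/66)·y, ω_arm = 0
boundary: total ω_arm = x = 0 and total ω_sun = x + y = 1  ⇒  y = 1, x = 0
row 2 ring = −(26/66)·1 = -13/33
totals (row 1 + row 2): sun 0 + 1 = 1, ring 0 + (-13/33) = -13/33, arm 0 + 0 = 0
asked cell (row2, sun) = 1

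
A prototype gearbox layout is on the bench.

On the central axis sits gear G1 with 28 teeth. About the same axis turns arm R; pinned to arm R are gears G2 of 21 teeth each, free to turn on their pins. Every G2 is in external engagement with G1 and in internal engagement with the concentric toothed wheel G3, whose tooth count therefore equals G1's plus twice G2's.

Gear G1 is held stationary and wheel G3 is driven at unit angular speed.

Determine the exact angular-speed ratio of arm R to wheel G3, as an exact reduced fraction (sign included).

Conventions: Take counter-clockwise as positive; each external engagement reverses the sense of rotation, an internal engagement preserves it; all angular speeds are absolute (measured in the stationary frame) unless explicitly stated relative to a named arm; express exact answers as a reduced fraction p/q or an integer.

planetary set (28T centre, 21T on arm, 70T internal) — Willis relation
ring teeth: 28 + 2·21 = 70
28(ω_sun−ω_arm) = −70(ω_ring−ω_arm),  ω_sun = 0, ω_ring = 1
28(0−ω_arm) = −70(1−ω_arm)  ⇒  98·ω_arm = 70  ⇒  ω_arm = 5/7
ω_out/ω_in = 5/7

5/7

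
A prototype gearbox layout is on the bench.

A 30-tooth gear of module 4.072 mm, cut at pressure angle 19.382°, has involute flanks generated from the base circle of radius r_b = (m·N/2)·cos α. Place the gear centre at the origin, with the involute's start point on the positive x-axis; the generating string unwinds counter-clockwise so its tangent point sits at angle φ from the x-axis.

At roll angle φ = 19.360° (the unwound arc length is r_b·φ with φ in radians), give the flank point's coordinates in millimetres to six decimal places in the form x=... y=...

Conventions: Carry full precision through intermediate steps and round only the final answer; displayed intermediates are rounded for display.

x=60.814367 y=0.732524

recognized (one wheel, involute flank): single-mesh tooth geometry, m = 4.072, N = 30
pitch radius r_p = m·N/2 = 4.072·30/2 = 61.080000
base radius r_b = r_p·cos α = 61.080000·cos 19.382° = 57.618411
roll angle φ = 19.360° = 0.33789574 rad
x = r_b·(cos φ + φ·sin φ) = 60.814367
y = r_b·(sin φ − φ·cos φ) = 0.732524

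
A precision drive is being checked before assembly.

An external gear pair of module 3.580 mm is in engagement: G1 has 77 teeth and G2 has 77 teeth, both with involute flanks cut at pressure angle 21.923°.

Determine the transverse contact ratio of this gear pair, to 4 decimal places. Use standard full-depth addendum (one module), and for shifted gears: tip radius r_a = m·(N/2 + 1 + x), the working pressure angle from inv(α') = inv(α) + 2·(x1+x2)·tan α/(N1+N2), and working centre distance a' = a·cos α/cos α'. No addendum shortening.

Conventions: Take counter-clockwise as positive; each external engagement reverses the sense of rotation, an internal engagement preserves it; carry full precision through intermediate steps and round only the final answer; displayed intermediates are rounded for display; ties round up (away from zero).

1.7131

single-mesh involute tooth geometry (77T engaging 77T at module 3.580)
base radii: r_b1 = 127.863024, r_b2 = 127.863024
tip radii: r_a1 = 141.410000, r_a2 = 141.410000
no profile shift: α' = α, a' = a
action lengths: √(r_a1²−r_b1²) = 60.397312, √(r_a2²−r_b2²) = 60.397312
base pitch p_b = π·m·cos α = 10.433598
CR = (60.397312 + 60.397312 − 275.660000·sin 21.92300°)/10.433598 = 1.713134
contact ratio ≈ 1.7131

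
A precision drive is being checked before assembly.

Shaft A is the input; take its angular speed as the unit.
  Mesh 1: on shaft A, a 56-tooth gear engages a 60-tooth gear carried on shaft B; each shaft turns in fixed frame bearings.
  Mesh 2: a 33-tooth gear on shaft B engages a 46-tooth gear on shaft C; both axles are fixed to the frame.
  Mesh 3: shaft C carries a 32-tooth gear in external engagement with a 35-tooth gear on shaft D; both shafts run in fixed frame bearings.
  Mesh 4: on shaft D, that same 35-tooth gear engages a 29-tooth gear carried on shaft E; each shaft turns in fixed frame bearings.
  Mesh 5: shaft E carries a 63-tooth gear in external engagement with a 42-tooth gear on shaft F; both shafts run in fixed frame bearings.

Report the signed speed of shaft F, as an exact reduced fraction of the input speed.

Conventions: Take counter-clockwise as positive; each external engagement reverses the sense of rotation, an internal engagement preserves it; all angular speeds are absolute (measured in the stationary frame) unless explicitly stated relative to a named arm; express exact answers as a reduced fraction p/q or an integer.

-3696/3335

5-mesh fixed-axis compound train (all bearings frame-fixed)
mesh 1 [56T→60T]: |ω|/ω_in = 1×56/60 = 14/15, sense flips to −
mesh 2 [33T→46T]: |ω|/ω_in = (14/15)×33/46 = 77/115, sense flips to +
mesh 3 [32T→35T]: |ω|/ω_in = (77/115)×32/35 = 352/575, sense flips to −
mesh 4 [35T→29T]: |ω|/ω_in = (352/575)×35/29 = 2464/3335, sense flips to +
mesh 5 [63T→42T]: |ω|/ω_in = (2464/3335)×63/42 = 3696/3335, sense flips to −
signed output speed (× input speed) = -3696/3335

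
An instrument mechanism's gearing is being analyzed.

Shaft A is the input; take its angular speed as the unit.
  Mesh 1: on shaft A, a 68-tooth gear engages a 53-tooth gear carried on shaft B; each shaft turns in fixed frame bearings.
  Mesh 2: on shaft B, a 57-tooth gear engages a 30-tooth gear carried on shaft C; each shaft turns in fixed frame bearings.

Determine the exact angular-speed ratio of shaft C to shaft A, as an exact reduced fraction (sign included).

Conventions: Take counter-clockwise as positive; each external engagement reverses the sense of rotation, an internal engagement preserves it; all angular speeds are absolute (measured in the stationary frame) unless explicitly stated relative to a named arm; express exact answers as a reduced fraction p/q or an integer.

646/265

class = fixed-axis compound train [2 meshes; 2 ratios multiply, 2 sense flips]
mesh 1 [68T→53T]: running ratio 68/53, sense −
mesh 2 [57T→30T]: running ratio 646/265, sense +
ω_out/ω_in = 646/265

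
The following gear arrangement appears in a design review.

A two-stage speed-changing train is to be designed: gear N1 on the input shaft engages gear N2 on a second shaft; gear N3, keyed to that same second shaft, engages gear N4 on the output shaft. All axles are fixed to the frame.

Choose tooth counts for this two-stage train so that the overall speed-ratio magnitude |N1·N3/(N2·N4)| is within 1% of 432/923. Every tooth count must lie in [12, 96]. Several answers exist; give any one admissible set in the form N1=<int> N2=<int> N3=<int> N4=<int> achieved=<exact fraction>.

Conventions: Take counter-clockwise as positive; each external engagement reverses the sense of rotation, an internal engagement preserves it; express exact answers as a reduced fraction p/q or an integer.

2-stage fixed-axis compound train for ratio 432/923
target = 432/923 in lowest terms: an exact hit needs N1·N3 = k·432 and N2·N4 = k·923 for one integer k, every count in [12, 96]; additionally prefer no 1:1 stage (N1 ≠ N2, N3 ≠ N4)
k = 1: N1·N3 = 432 = 12·36, N2·N4 = 923 = 13·71
achieved = 12·36/(13·71) = 432/923; |achieved − target| = 0 ≤ 108/23075 ✓

N1=12 N2=13 N3=36 N4=71 achieved=432/923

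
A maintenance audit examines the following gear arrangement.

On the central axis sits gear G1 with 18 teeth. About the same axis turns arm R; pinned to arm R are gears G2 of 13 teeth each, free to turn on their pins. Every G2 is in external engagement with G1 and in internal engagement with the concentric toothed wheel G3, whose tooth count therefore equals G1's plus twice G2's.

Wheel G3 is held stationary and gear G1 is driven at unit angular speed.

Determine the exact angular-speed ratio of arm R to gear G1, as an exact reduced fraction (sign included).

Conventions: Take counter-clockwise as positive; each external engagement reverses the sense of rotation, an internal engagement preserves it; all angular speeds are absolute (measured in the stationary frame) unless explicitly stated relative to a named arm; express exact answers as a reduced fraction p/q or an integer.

class = planetary set [G3 = 18+2·13 = 44; Willis about the carrier]
ring teeth: 18 + 2·13 = 44
18(ω_sun−ω_arm) = −44(ω_ring−ω_arm),  ω_ring = 0, ω_sun = 1
18(1−ω_arm) = −44(0−ω_arm)  ⇒  62·ω_arm = 18  ⇒  ω_arm = 9/31
ω_out/ω_in = 9/31

9/31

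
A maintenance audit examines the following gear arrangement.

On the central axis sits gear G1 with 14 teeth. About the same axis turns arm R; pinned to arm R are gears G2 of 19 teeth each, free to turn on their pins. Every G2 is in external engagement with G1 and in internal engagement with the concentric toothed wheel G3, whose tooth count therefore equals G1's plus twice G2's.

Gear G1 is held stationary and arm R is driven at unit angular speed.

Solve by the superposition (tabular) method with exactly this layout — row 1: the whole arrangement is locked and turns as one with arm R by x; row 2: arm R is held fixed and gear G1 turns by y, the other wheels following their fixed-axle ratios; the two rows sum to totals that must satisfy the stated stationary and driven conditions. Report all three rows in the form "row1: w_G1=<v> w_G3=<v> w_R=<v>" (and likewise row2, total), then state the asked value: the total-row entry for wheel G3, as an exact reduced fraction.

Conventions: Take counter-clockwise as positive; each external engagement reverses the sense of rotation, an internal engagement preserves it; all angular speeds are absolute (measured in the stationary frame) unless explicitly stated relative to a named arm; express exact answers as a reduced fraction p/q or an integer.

row1: w_G1=1 w_G3=1 w_R=1
row2: w_G1=-1 w_G3=7/26 w_R=0
total: w_G1=0 w_G3=33/26 w_R=1
asked value: 33/26

planetary set (14T centre, 19T on arm, 52T internal) — Willis relation
superposition row 1 [locked train]: every member turns x
row 2 — arm fixed, fixed-axis ratios: sun y, ring −(14/52)·y, arm 0
boundary: total ω_sun = x + y = 0 and total ω_arm = x = 1  ⇒  y = -1, x = 1
row 2 ring = −(14/52)·(-1) = 7/26
totals (row 1 + row 2): sun 1 + (-1) = 0, ring 1 + 7/26 = 33/26, arm 1 + 0 = 1
asked cell (total, ring) = 33/26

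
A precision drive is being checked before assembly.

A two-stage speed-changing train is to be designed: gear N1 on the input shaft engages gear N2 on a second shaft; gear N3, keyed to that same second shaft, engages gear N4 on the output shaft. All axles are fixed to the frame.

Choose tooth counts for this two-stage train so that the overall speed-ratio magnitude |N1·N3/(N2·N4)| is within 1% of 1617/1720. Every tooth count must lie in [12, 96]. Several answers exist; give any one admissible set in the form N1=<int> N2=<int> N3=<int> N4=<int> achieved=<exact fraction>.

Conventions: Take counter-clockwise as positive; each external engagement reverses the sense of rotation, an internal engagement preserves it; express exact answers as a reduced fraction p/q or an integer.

2-stage fixed-axis compound train for ratio 1617/1720
target = 1617/1720 in lowest terms: an exact hit needs N1·N3 = k·1617 and N2·N4 = k·1720 for one integer k, every count in [12, 96]; additionally prefer no 1:1 stage (N1 ≠ N2, N3 ≠ N4)
k = 1: N1·N3 = 1617 = 21·77, N2·N4 = 1720 = 20·86
achieved = 21·77/(20·86) = 1617/1720; |achieved − target| = 0 ≤ 1617/172000 ✓

N1=21 N2=20 N3=77 N4=86 achieved=1617/1720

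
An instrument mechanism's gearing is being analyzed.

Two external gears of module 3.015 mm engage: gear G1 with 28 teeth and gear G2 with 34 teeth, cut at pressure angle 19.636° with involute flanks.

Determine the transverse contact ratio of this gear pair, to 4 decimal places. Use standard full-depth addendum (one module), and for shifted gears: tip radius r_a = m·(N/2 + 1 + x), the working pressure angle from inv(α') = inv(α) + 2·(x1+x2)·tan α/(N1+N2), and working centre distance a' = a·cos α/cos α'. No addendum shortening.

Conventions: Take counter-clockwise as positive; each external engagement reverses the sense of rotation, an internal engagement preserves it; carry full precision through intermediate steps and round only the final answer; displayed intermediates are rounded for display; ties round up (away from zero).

1.6754

class = single-mesh tooth geometry [involute pair 28T × 34T, m = 3.015]
base radii: r_b1 = 39.755341, r_b2 = 48.274342
tip radii: r_a1 = 45.225000, r_a2 = 54.270000
no profile shift: α' = α, a' = a
action lengths: √(r_a1²−r_b1²) = 21.559534, √(r_a2²−r_b2²) = 24.795580
base pitch p_b = π·m·cos α = 8.921078
CR = (21.559534 + 24.795580 − 93.465000·sin 19.63600°)/8.921078 = 1.675450
contact ratio ≈ 1.6754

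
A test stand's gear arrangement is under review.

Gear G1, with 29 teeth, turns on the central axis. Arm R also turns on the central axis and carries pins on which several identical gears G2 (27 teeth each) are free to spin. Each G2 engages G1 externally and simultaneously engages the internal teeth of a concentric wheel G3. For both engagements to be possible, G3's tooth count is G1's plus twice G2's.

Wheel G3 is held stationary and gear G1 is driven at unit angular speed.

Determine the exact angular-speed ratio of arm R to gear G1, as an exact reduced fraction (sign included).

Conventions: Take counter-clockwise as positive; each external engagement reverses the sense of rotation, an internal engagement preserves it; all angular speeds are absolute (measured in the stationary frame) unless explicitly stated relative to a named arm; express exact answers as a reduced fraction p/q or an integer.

29/112

planetary set (29T centre, 27T on arm, 83T internal) — Willis relation
ring teeth: 29 + 2·27 = 83
29(ω_sun−ω_arm) = −83(ω_ring−ω_arm),  ω_ring = 0, ω_sun = 1
29(1−ω_arm) = −83(0−ω_arm)  ⇒  112·ω_arm = 29  ⇒  ω_arm = 29/112
ω_out/ω_in = 29/112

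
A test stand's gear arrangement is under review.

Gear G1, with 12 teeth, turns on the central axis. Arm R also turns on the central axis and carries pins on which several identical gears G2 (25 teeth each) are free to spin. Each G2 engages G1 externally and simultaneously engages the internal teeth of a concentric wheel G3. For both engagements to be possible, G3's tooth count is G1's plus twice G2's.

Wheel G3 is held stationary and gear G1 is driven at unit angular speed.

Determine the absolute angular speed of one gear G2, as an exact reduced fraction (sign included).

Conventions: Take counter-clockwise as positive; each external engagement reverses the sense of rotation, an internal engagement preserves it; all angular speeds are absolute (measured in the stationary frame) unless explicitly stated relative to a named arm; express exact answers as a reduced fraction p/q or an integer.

-6/25

topology: planetary set — G1 12T / G2 25T / G3 62T, arm = carrier (Willis)
ring teeth: 12 + 2·25 = 62
12(ω_sun−ω_arm) = −62(ω_ring−ω_arm),  ω_ring = 0, ω_sun = 1
12(1−ω_arm) = −62(0−ω_arm)  ⇒  74·ω_arm = 12  ⇒  ω_arm = 6/37
sun–planet mesh: 12·(1−6/37) = −25·(ω_p−ω_arm)  ⇒  ω_p−ω_arm = -372/925
ω_p = 6/37 − 372/925 = -6/25
exact speed ratio = -6/25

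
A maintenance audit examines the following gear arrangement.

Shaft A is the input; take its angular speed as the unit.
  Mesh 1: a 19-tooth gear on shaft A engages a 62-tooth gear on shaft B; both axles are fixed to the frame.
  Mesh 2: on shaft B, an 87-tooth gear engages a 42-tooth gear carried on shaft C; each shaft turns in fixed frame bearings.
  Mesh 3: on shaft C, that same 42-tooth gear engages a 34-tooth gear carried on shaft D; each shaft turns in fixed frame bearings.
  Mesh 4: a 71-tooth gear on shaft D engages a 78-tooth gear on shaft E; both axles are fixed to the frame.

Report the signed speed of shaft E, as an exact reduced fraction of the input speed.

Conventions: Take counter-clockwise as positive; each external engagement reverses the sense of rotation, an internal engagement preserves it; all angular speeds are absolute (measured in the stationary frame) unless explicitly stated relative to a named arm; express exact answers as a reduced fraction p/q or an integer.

39121/54808

4-mesh fixed-axis compound train (all bearings frame-fixed)
mesh 1 [19T→62T]: |ω|/ω_in = 1×19/62 = 19/62, sense flips to −
mesh 2 [87T→42T]: |ω|/ω_in = (19/62)×87/42 = 551/868, sense flips to +
mesh 3 [42T→34T]: |ω|/ω_in = (551/868)×42/34 = 1653/2108, sense flips to −
mesh 4 [71T→78T]: |ω|/ω_in = (1653/2108)×71/78 = 39121/54808, sense flips to +
signed output speed (× input speed) = 39121/54808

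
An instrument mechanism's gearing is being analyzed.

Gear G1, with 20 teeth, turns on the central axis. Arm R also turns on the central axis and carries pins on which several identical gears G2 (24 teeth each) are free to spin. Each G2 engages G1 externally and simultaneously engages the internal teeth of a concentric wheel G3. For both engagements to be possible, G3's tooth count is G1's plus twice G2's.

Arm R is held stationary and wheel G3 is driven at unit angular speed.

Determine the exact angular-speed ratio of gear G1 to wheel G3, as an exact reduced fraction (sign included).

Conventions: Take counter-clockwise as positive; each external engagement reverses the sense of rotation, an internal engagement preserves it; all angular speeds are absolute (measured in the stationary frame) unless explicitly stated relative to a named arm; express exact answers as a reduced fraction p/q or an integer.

-17/5

topology: planetary set — G1 20T / G2 24T / G3 68T, arm = carrier (Willis)
ring teeth: 20 + 2·24 = 68
20(ω_sun−ω_arm) = −68(ω_ring−ω_arm),  ω_arm = 0, ω_ring = 1
ω_sun = 0 − (68/20)(1−0) = -17/5
ω_out/ω_in = -17/5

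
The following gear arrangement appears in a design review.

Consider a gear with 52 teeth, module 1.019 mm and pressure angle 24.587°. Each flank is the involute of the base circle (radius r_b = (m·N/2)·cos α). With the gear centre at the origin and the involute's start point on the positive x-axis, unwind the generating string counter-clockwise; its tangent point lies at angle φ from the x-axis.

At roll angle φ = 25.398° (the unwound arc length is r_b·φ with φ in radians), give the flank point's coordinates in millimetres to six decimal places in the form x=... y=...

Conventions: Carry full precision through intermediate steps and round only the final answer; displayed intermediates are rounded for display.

single-mesh involute tooth geometry (52T wheel at module 1.019)
pitch radius r_p = m·N/2 = 1.019·52/2 = 26.494000
base radius r_b = r_p·cos α = 26.494000·cos 24.587° = 24.091803
roll angle φ = 25.398° = 0.44327872 rad
x = r_b·(cos φ + φ·sin φ) = 26.343763
y = r_b·(sin φ − φ·cos φ) = 0.685837

x=26.343763 y=0.685837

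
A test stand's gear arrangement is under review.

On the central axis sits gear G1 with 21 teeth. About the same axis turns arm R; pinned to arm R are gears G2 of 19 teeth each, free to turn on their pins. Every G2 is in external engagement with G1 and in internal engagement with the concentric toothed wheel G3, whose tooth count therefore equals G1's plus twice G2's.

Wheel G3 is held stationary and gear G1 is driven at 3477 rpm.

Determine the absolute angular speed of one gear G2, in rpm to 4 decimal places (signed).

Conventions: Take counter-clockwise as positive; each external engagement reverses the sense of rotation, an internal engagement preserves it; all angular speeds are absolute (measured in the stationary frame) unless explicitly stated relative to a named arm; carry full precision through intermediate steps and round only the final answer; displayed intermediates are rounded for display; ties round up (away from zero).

-1921.5000 rpm

topology: planetary set — G1 21T / G2 19T / G3 59T, arm = carrier (Willis)
normalise by the input: solve with ω_sun = 1, then scale by 3477 rpm
ring teeth: 21 + 2·19 = 59
21(ω_sun−ω_arm) = −59(ω_ring−ω_arm),  ω_ring = 0, ω_sun = 1
21(1−ω_arm) = −59(0−ω_arm)  ⇒  80·ω_arm = 21  ⇒  ω_arm = 21/80
sun–planet mesh: 21·(1−21/80) = −19·(ω_p−ω_arm)  ⇒  ω_p−ω_arm = -1239/1520
ω_p = 21/80 − 1239/1520 = -21/38
scale: ω_p = -21/38 × 3477 rpm = -1921.5000 rpm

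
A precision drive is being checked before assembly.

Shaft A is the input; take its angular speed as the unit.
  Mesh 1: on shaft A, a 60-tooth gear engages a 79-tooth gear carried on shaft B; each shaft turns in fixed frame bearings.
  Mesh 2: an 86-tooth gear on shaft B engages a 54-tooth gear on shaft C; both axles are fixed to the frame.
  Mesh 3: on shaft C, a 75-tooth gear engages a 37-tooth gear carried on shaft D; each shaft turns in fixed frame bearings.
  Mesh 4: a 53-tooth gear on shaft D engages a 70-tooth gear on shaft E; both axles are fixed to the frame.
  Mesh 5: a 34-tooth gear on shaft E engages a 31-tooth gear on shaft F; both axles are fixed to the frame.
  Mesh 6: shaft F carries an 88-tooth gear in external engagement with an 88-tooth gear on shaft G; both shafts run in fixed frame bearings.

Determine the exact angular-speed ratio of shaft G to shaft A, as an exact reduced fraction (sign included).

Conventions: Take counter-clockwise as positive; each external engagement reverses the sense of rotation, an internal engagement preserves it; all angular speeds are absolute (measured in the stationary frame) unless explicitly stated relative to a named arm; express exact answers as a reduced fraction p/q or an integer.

class = fixed-axis compound train [6 meshes; 6 ratios multiply, 6 sense flips]
mesh 1 [60T→79T]: running ratio 60/79, sense −
mesh 2 [86T→54T]: running ratio 860/711, sense +
mesh 3 [75T→37T]: running ratio 21500/8769, sense −
mesh 4 [53T→70T]: running ratio 113950/61383, sense +
mesh 5 [34T→31T]: running ratio 3874300/1902873, sense −
mesh 6 [88T→88T]: running ratio 3874300/1902873, sense +
ω_out/ω_in = 3874300/1902873

3874300/1902873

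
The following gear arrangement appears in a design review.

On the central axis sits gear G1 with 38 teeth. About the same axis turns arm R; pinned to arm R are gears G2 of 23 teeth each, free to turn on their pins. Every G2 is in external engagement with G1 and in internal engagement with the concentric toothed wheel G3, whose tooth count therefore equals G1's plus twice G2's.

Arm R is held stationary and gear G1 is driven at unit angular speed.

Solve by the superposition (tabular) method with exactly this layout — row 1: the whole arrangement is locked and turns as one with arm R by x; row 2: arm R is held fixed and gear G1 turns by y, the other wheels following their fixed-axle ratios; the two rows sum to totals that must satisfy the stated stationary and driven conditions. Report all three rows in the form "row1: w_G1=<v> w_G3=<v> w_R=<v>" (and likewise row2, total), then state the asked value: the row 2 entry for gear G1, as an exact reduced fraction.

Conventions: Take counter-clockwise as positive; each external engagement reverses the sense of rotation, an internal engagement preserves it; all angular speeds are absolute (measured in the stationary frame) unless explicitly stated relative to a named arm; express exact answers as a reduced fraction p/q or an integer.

row1: w_G1=0 w_G3=0 w_R=0
row2: w_G1=1 w_G3=-19/42 w_R=0
total: w_G1=1 w_G3=-19/42 w_R=0
asked value: 1

topology: planetary set — G1 38T / G2 23T / G3 84T, arm = carrier (Willis)
superposition row 1 [locked train]: every member turns x
row 2 — arm fixed, fixed-axis ratios: sun y, ring −(38/84)·y, arm 0
boundary: total ω_arm = x = 0 and total ω_sun = x + y = 1  ⇒  y = 1, x = 0
row 2 ring = −(38/84)·1 = -19/42
totals (row 1 + row 2): sun 0 + 1 = 1, ring 0 + (-19/42) = -19/42, arm 0 + 0 = 0
asked cell (row2, sun) = 1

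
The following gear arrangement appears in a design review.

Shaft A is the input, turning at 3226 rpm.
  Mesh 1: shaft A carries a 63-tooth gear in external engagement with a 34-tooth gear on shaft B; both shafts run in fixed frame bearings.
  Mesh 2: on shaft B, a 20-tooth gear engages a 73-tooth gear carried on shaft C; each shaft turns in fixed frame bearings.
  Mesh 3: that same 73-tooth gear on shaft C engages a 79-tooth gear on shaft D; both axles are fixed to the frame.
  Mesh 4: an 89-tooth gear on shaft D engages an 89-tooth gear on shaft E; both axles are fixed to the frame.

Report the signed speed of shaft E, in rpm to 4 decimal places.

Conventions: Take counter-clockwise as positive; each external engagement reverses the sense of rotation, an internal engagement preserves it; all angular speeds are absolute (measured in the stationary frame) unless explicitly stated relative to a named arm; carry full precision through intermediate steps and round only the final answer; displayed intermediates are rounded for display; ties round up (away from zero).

4-mesh fixed-axis compound train (all bearings frame-fixed)
mesh 1 [63T→34T]: ω = 3226.0000×63/34 = 5977.5882 rpm, sense flips to −
mesh 2 [20T→73T]: ω = 5977.5882×20/73 = 1637.6954 rpm, sense flips to +
mesh 3 [73T→79T]: ω = 1637.6954×73/79 = 1513.3135 rpm, sense flips to −
mesh 4 [89T→89T]: ω = 1513.3135×89/89 = 1513.3135 rpm, sense flips to +
signed output speed = +1513.3135 rpm

+1513.3135 rpm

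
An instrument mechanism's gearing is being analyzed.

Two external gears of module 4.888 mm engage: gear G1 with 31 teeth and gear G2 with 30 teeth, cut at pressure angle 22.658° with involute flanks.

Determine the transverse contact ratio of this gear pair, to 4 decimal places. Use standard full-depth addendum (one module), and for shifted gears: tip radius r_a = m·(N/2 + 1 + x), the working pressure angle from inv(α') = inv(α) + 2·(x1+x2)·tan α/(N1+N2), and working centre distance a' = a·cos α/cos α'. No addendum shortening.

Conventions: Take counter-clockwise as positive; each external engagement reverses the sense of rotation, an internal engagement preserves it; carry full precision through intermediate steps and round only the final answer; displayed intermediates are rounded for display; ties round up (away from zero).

1.5522

recognized (one external pair, fixed centres): single-mesh tooth geometry, m = 4.888, N1 = 31, N2 = 30
base radii: r_b1 = 69.916589, r_b2 = 67.661216
tip radii: r_a1 = 80.652000, r_a2 = 78.208000
no profile shift: α' = α, a' = a
action lengths: √(r_a1²−r_b1²) = 40.204672, √(r_a2²−r_b2²) = 39.223095
base pitch p_b = π·m·cos α = 14.170932
CR = (40.204672 + 39.223095 − 149.084000·sin 22.65800°)/14.170932 = 1.552205
contact ratio ≈ 1.5522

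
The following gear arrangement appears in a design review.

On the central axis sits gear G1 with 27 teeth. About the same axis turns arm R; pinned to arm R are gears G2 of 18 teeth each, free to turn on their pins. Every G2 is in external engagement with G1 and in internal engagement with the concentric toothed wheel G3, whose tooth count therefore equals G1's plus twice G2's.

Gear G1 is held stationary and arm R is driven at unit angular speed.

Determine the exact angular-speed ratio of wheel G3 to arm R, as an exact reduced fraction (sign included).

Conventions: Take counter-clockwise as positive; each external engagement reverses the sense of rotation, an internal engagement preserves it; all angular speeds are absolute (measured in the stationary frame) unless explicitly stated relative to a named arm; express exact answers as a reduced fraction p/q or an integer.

class = planetary set [G3 = 27+2·18 = 63; Willis about the carrier]
ring teeth: 27 + 2·18 = 63
27(ω_sun−ω_arm) = −63(ω_ring−ω_arm),  ω_sun = 0, ω_arm = 1
ω_ring = 1 − (27/63)(0−1) = 10/7
ω_out/ω_in = 10/7

10/7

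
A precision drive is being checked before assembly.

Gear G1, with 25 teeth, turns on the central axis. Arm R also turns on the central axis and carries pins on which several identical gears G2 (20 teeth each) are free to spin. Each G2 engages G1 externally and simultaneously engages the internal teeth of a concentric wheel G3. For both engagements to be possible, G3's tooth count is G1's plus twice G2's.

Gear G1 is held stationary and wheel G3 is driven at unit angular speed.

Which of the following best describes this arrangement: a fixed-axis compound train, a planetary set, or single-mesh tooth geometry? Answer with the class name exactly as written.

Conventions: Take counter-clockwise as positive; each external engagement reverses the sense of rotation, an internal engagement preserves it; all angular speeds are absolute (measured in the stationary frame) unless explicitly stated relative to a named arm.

planetary set

topology: planetary set — G1 25T / G2 20T / G3 65T, arm = carrier (Willis)
classification: planetary set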